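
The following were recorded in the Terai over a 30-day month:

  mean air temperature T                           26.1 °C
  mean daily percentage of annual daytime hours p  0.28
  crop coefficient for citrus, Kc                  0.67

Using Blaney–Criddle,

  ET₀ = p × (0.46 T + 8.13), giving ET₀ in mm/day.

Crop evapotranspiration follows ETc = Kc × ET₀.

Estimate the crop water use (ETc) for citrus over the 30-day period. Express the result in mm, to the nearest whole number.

113 mm

ET₀ = 0.28 × (0.46 × 26.1 + 8.13) = 0.28 × 20.136 = 5.6381 mm/d
ETc = Kc × ET₀ = 0.67 × 5.6381 = 3.7775 mm/d
Over 30 days: 3.7775 × 30 = 113.325 mm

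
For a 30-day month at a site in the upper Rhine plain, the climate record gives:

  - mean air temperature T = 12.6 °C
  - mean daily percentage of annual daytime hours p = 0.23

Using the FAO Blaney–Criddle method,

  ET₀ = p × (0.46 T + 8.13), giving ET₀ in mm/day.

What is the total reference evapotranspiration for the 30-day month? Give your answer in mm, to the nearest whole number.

96 mm

ET₀ = 0.23 × (0.46 × 12.6 + 8.13) = 0.23 × 13.926 = 3.2030 mm/d
Monthly total = 3.2030 × 30 = 96.090 mm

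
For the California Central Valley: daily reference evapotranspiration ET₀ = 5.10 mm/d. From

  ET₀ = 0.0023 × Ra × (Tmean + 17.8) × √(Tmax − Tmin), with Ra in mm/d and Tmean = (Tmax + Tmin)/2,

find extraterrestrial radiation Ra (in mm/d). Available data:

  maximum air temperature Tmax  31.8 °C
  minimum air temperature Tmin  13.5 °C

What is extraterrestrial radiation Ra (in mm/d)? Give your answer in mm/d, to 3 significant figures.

Tmean = 22.65 °C; √ΔT = 4.2778
Ra = ET₀ / [0.0023 × (Tmean+17.8) × √ΔT] = 5.10 / (0.0023 × 40.45 × 4.2778) = 12.815 mm/d

12.8 mm/d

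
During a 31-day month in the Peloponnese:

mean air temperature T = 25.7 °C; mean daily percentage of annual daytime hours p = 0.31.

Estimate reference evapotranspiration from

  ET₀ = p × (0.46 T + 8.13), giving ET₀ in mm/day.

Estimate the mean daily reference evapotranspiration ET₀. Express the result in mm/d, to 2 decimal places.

ET₀ = 0.31 × (0.46 × 25.7 + 8.13) = 0.31 × 19.952 = 6.1851 mm/d

6.19 mm/d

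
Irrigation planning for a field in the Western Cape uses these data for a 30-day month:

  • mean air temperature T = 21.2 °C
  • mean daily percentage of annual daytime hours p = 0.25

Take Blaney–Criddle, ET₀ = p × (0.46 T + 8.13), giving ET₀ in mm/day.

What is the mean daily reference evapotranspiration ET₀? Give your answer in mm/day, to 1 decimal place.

4.5 mm/day

ET₀ = 0.25 × (0.46 × 21.2 + 8.13) = 0.25 × 17.882 = 4.4705 mm/d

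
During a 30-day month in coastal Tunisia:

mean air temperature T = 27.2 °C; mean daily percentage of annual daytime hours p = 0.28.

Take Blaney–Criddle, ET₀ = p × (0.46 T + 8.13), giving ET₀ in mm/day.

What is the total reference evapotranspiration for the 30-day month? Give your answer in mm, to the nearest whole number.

ET₀ = 0.28 × (0.46 × 27.2 + 8.13) = 0.28 × 20.642 = 5.7798 mm/d
Monthly total = 5.7798 × 30 = 173.394 mm

173 mm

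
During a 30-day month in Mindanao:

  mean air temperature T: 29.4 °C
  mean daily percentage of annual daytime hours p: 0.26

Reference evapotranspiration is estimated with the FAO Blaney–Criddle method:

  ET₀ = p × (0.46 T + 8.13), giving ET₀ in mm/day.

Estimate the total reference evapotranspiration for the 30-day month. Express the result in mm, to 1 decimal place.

168.9 mm

ET₀ = 0.26 × (0.46 × 29.4 + 8.13) = 0.26 × 21.654 = 5.6300 mm/d
Monthly total = 5.6300 × 30 = 168.900 mm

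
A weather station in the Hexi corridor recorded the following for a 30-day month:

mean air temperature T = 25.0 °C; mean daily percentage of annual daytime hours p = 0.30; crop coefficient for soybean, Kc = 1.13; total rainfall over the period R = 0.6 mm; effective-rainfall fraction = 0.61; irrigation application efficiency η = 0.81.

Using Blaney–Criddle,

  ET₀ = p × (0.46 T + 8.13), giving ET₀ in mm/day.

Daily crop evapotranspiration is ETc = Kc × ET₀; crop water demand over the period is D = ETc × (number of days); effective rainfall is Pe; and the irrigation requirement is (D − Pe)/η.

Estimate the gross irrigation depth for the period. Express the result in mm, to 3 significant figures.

246 mm

ET₀ = 0.30 × (0.46 × 25.0 + 8.13) = 0.30 × 19.630 = 5.8890 mm/d
ETc = Kc × ET₀ = 1.13 × 5.8890 = 6.6546 mm/d
Crop demand D = ETc × 30 d = 6.6546 × 30 = 199.638 mm
Pe = 0.61 × 0.6 = 0.366 mm
D − Pe = 199.638 − 0.366 = 199.272 mm
Gross irrigation = 199.272 / 0.81 = 246.015 mm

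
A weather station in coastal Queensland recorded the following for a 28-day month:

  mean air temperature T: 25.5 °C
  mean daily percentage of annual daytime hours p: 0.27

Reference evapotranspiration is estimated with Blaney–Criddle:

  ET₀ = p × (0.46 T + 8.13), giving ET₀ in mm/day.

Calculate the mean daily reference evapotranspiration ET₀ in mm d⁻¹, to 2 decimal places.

5.36 mm d⁻¹

ET₀ = 0.27 × (0.46 × 25.5 + 8.13) = 0.27 × 19.860 = 5.3622 mm/d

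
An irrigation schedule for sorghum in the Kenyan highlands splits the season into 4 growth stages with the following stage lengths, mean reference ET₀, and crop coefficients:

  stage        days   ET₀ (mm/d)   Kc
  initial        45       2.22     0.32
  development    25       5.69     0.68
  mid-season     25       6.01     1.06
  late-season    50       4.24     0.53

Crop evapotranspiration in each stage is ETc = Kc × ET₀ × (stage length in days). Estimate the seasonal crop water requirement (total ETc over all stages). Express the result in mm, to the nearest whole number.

400 mm

initial: 0.32 × 2.22 × 45 = 31.97 mm
development: 0.68 × 5.69 × 25 = 96.73 mm
mid-season: 1.06 × 6.01 × 25 = 159.27 mm
late-season: 0.53 × 4.24 × 50 = 112.36 mm
Seasonal total = 400.33 mm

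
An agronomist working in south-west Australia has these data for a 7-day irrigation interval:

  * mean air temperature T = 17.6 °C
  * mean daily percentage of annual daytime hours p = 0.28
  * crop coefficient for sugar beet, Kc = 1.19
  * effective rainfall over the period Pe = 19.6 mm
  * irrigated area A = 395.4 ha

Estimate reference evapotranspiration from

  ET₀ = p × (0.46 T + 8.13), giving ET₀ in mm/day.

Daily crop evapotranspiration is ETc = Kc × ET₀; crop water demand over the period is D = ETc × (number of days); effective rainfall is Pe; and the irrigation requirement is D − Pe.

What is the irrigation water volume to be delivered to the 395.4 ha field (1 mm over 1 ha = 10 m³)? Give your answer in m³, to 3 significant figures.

ET₀ = 0.28 × (0.46 × 17.6 + 8.13) = 0.28 × 16.226 = 4.5433 mm/d
ETc = Kc × ET₀ = 1.19 × 4.5433 = 5.4065 mm/d
Crop demand D = ETc × 7 d = 5.4065 × 7 = 37.846 mm
D − Pe = 37.846 − 19.6 = 18.246 mm
Volume = 18.246 mm × 395.4 ha × 10 = 72144.7 m³

72100 m³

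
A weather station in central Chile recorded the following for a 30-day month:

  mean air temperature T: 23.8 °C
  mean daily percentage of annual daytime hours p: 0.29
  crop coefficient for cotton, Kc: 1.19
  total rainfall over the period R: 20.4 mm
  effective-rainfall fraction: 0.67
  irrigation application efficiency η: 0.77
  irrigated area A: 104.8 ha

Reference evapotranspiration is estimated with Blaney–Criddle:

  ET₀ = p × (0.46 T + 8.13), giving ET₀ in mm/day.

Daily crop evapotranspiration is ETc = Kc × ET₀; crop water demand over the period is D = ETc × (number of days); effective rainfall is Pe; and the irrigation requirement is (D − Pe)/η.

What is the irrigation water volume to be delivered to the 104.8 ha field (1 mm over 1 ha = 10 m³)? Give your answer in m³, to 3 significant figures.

ET₀ = 0.29 × (0.46 × 23.8 + 8.13) = 0.29 × 19.078 = 5.5326 mm/d
ETc = Kc × ET₀ = 1.19 × 5.5326 = 6.5838 mm/d
Crop demand D = ETc × 30 d = 6.5838 × 30 = 197.514 mm
Pe = 0.67 × 20.4 = 13.668 mm
D − Pe = 197.514 − 13.668 = 183.846 mm
Gross irrigation = 183.846 / 0.77 = 238.761 mm
Volume = 238.761 mm × 104.8 ha × 10 = 250221.5 m³

250000 m³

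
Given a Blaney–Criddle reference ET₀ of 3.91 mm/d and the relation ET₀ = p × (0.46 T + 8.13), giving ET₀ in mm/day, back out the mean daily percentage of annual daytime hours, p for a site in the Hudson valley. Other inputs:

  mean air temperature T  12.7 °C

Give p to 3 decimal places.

p = ET₀ / (0.46 T + 8.13) = 3.91 / (0.46 × 12.7 + 8.13) = 3.91 / 13.972 = 0.2798

0.280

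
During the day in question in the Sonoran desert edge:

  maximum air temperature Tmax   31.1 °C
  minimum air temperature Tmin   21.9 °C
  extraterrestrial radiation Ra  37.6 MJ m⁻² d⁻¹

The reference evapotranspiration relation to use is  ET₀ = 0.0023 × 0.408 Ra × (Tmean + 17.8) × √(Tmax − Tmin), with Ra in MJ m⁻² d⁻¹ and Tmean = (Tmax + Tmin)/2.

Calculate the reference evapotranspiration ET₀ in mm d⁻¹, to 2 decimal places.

Tmean = (31.1 + 21.9)/2 = 26.50 °C
0.408 Ra = 0.408 × 37.6 = 15.3408 mm/d equivalent
ET₀ = 0.0023 × 15.3408 × (26.50 + 17.8) × √9.2 = 0.0023 × 15.3408 × 44.30 × 3.0332 = 4.7411 mm/d

4.74 mm d⁻¹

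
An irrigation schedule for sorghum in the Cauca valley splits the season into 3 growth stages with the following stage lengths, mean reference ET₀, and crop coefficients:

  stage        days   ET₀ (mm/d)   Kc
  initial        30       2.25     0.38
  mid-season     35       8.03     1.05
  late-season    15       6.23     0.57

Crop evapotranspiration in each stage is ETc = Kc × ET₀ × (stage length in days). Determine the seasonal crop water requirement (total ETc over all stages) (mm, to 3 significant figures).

initial: 0.38 × 2.25 × 30 = 25.65 mm
mid-season: 1.05 × 8.03 × 35 = 295.10 mm
late-season: 0.57 × 6.23 × 15 = 53.27 mm
Seasonal total = 374.02 mm

374 mm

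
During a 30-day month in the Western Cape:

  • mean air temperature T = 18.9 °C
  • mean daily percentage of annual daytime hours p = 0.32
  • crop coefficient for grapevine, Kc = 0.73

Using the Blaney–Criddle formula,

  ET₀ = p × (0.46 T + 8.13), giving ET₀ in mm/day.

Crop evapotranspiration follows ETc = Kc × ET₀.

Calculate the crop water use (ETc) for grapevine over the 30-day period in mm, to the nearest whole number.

ET₀ = 0.32 × (0.46 × 18.9 + 8.13) = 0.32 × 16.824 = 5.3837 mm/d
ETc = Kc × ET₀ = 0.73 × 5.3837 = 3.9301 mm/d
Over 30 days: 3.9301 × 30 = 117.903 mm

118 mm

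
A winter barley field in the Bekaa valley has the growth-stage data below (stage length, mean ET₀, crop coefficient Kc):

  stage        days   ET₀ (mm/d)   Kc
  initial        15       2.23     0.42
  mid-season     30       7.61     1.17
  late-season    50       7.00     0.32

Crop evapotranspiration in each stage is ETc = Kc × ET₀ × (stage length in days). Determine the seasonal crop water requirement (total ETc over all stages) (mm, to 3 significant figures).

initial: 0.42 × 2.23 × 15 = 14.05 mm
mid-season: 1.17 × 7.61 × 30 = 267.11 mm
late-season: 0.32 × 7.00 × 50 = 112.00 mm
Seasonal total = 393.16 mm

393 mm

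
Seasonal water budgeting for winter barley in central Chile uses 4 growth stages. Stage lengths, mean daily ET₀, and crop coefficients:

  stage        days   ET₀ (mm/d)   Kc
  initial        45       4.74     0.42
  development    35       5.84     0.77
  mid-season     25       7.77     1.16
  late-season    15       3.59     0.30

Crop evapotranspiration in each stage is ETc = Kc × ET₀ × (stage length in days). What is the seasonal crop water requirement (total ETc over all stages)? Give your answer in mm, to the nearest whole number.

488 mm

initial: 0.42 × 4.74 × 45 = 89.59 mm
development: 0.77 × 5.84 × 35 = 157.39 mm
mid-season: 1.16 × 7.77 × 25 = 225.33 mm
late-season: 0.30 × 3.59 × 15 = 16.16 mm
Seasonal total = 488.47 mm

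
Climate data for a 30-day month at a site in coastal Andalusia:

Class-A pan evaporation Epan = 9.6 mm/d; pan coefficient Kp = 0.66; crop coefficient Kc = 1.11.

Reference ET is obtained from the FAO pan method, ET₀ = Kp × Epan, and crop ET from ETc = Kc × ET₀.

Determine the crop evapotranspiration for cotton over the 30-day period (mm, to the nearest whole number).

211 mm

ET₀ = 0.66 × 9.6 = 6.3360 mm/d
ETc = Kc × ET₀ = 1.11 × 6.3360 = 7.0330 mm/d
Over 30 days: 7.0330 × 30 = 210.990 mm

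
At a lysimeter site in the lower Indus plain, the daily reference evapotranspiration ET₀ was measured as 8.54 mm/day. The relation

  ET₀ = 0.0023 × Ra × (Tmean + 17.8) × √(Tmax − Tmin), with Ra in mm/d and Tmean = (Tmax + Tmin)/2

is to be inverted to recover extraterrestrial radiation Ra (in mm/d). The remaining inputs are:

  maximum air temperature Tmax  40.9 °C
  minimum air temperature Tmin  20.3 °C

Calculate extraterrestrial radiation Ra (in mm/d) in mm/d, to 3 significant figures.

16.9 mm/d

Tmean = 30.60 °C; √ΔT = 4.5387
Ra = ET₀ / [0.0023 × (Tmean+17.8) × √ΔT] = 8.54 / (0.0023 × 48.40 × 4.5387) = 16.903 mm/d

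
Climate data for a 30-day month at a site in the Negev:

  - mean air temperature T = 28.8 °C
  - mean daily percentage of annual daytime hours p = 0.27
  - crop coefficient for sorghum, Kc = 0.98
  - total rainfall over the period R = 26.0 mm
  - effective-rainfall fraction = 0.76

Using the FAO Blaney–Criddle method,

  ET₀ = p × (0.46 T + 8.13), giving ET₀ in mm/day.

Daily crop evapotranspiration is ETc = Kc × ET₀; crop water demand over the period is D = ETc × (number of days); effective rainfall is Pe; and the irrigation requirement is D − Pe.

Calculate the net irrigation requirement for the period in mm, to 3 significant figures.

ET₀ = 0.27 × (0.46 × 28.8 + 8.13) = 0.27 × 21.378 = 5.7721 mm/d
ETc = Kc × ET₀ = 0.98 × 5.7721 = 5.6567 mm/d
Crop demand D = ETc × 30 d = 5.6567 × 30 = 169.701 mm
Pe = 0.76 × 26.0 = 19.760 mm
D − Pe = 169.701 − 19.760 = 149.941 mm

150 mm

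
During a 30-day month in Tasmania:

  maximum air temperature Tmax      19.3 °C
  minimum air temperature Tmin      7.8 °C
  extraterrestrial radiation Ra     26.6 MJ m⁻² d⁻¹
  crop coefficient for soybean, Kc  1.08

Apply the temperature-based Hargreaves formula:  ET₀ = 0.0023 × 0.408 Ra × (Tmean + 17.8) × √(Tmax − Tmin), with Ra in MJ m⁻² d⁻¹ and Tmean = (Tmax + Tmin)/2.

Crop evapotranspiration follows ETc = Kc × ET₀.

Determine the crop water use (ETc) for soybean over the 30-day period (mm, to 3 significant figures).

86.0 mm

Tmean = (19.3 + 7.8)/2 = 13.55 °C
0.408 Ra = 0.408 × 26.6 = 10.8528 mm/d equivalent
ET₀ = 0.0023 × 10.8528 × (13.55 + 17.8) × √11.5 = 0.0023 × 10.8528 × 31.35 × 3.3912 = 2.6538 mm/d
ETc = Kc × ET₀ = 1.08 × 2.6538 = 2.8661 mm/d
Over 30 days: 2.8661 × 30 = 85.983 mm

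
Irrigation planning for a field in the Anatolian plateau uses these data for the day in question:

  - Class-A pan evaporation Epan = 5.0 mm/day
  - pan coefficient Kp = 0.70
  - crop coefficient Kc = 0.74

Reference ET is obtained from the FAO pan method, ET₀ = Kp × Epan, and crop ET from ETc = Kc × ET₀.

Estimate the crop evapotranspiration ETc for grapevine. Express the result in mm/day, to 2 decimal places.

2.59 mm/day

ET₀ = 0.70 × 5.0 = 3.5000 mm/d
ETc = Kc × ET₀ = 0.74 × 3.5000 = 2.5900 mm/d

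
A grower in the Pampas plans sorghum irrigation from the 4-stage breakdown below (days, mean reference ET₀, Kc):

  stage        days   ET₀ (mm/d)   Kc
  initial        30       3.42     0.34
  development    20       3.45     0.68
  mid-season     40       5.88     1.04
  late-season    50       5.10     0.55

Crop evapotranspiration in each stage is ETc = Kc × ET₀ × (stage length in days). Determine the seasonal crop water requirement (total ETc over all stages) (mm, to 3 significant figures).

initial: 0.34 × 3.42 × 30 = 34.88 mm
development: 0.68 × 3.45 × 20 = 46.92 mm
mid-season: 1.04 × 5.88 × 40 = 244.61 mm
late-season: 0.55 × 5.10 × 50 = 140.25 mm
Seasonal total = 466.66 mm

467 mm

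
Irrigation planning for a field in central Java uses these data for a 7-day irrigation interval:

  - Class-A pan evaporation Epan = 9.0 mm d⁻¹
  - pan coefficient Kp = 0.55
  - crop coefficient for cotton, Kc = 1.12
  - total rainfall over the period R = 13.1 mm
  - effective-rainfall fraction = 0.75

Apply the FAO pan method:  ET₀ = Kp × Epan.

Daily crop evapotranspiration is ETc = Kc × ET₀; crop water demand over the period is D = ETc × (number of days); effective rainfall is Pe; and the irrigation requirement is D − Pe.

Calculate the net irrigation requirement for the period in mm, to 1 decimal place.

ET₀ = 0.55 × 9.0 = 4.9500 mm/d
ETc = Kc × ET₀ = 1.12 × 4.9500 = 5.5440 mm/d
Crop demand D = ETc × 7 d = 5.5440 × 7 = 38.808 mm
Pe = 0.75 × 13.1 = 9.825 mm
D − Pe = 38.808 − 9.825 = 28.983 mm

29.0 mm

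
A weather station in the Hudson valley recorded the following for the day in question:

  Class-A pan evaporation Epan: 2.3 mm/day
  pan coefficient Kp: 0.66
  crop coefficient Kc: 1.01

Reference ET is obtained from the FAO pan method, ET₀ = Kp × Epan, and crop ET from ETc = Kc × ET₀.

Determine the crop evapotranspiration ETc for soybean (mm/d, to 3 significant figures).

1.53 mm/d

ET₀ = 0.66 × 2.3 = 1.5180 mm/d
ETc = Kc × ET₀ = 1.01 × 1.5180 = 1.5332 mm/d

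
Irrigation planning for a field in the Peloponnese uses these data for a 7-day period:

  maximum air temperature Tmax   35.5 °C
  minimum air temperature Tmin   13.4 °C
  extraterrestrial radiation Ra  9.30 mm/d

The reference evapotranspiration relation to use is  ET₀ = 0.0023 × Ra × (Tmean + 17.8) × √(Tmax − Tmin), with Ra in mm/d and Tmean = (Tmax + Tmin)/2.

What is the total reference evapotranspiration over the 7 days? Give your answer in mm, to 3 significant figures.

Tmean = (35.5 + 13.4)/2 = 24.45 °C
ET₀ = 0.0023 × 9.30 × (24.45 + 17.8) × √22.1 = 0.0023 × 9.30 × 42.25 × 4.7011 = 4.2485 mm/d
Over 7 days: 4.2485 × 7 = 29.740 mm

29.7 mm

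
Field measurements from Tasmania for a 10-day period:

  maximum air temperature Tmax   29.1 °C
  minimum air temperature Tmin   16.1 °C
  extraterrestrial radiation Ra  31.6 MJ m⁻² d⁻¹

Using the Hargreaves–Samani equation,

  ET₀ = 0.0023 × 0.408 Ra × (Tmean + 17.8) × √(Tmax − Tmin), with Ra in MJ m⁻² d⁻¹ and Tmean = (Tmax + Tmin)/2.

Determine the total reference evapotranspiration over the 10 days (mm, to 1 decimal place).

Tmean = (29.1 + 16.1)/2 = 22.60 °C
0.408 Ra = 0.408 × 31.6 = 12.8928 mm/d equivalent
ET₀ = 0.0023 × 12.8928 × (22.60 + 17.8) × √13.0 = 0.0023 × 12.8928 × 40.40 × 3.6056 = 4.3195 mm/d
Over 10 days: 4.3195 × 10 = 43.195 mm

43.2 mm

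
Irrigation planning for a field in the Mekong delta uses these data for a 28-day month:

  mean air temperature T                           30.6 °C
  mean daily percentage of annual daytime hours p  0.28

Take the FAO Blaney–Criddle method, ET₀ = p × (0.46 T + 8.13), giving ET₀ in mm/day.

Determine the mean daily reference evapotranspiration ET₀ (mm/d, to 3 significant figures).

ET₀ = 0.28 × (0.46 × 30.6 + 8.13) = 0.28 × 22.206 = 6.2177 mm/d

6.22 mm/d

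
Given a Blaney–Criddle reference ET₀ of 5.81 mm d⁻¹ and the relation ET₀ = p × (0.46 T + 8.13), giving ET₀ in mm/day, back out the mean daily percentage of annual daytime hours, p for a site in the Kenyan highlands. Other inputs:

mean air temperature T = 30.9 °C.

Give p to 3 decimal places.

0.260

p = ET₀ / (0.46 T + 8.13) = 5.81 / (0.46 × 30.9 + 8.13) = 5.81 / 22.344 = 0.2600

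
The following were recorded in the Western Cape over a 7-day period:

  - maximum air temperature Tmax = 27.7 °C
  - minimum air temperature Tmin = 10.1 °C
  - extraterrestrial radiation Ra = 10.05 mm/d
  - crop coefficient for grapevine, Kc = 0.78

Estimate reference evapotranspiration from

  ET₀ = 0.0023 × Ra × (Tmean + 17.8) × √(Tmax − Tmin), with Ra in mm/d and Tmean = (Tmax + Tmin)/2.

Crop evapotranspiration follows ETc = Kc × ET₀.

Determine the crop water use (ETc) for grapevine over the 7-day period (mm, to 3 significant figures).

19.4 mm

Tmean = (27.7 + 10.1)/2 = 18.90 °C
ET₀ = 0.0023 × 10.05 × (18.90 + 17.8) × √17.6 = 0.0023 × 10.05 × 36.70 × 4.1952 = 3.5589 mm/d
ETc = Kc × ET₀ = 0.78 × 3.5589 = 2.7759 mm/d
Over 7 days: 2.7759 × 7 = 19.431 mm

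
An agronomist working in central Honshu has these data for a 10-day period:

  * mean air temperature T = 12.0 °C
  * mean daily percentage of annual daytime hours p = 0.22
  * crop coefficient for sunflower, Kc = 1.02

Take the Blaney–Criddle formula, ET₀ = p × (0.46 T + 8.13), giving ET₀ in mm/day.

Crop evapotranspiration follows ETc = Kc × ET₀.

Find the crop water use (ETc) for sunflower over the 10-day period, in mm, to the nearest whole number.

31 mm

ET₀ = 0.22 × (0.46 × 12.0 + 8.13) = 0.22 × 13.650 = 3.0030 mm/d
ETc = Kc × ET₀ = 1.02 × 3.0030 = 3.0631 mm/d
Over 10 days: 3.0631 × 10 = 30.631 mm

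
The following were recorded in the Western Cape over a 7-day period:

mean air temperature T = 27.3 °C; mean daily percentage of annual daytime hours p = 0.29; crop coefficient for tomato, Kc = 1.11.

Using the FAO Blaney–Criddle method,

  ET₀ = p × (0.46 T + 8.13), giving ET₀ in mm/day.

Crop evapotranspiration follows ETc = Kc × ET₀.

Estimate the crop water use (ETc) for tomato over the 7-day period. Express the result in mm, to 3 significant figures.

46.6 mm

ET₀ = 0.29 × (0.46 × 27.3 + 8.13) = 0.29 × 20.688 = 5.9995 mm/d
ETc = Kc × ET₀ = 1.11 × 5.9995 = 6.6594 mm/d
Over 7 days: 6.6594 × 7 = 46.616 mm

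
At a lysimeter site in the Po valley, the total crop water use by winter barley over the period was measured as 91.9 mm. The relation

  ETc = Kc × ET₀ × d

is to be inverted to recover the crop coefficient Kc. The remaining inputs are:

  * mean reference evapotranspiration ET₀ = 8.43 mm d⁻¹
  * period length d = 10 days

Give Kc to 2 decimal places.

1.09

ETc = Kc × ET₀ × d  ⇒  Kc = ETc / (ET₀ × d)
Kc = 91.9 / (8.43 × 10) = 91.9 / 84.30 = 1.0902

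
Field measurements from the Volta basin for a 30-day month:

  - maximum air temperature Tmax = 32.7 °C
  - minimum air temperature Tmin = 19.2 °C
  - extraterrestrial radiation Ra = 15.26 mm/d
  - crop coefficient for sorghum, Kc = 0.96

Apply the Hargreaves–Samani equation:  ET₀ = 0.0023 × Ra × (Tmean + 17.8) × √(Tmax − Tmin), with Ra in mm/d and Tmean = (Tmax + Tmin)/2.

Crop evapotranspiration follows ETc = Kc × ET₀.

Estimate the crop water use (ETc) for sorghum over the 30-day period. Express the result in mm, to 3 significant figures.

162 mm

Tmean = (32.7 + 19.2)/2 = 25.95 °C
ET₀ = 0.0023 × 15.26 × (25.95 + 17.8) × √13.5 = 0.0023 × 15.26 × 43.75 × 3.6742 = 5.6419 mm/d
ETc = Kc × ET₀ = 0.96 × 5.6419 = 5.4162 mm/d
Over 30 days: 5.4162 × 30 = 162.486 mm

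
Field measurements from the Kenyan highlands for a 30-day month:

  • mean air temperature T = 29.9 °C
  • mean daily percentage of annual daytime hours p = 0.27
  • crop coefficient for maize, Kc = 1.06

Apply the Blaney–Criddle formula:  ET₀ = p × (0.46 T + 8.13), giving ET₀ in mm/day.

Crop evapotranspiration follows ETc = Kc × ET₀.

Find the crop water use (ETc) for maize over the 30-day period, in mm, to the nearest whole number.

188 mm

ET₀ = 0.27 × (0.46 × 29.9 + 8.13) = 0.27 × 21.884 = 5.9087 mm/d
ETc = Kc × ET₀ = 1.06 × 5.9087 = 6.2632 mm/d
Over 30 days: 6.2632 × 30 = 187.896 mm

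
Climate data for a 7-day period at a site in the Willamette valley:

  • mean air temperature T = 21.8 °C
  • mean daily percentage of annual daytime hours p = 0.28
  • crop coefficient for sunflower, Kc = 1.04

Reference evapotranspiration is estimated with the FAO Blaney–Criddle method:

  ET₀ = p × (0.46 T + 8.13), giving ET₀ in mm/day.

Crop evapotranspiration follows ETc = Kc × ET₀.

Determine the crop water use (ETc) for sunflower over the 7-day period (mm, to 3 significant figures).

37.0 mm

ET₀ = 0.28 × (0.46 × 21.8 + 8.13) = 0.28 × 18.158 = 5.0842 mm/d
ETc = Kc × ET₀ = 1.04 × 5.0842 = 5.2876 mm/d
Over 7 days: 5.2876 × 7 = 37.013 mm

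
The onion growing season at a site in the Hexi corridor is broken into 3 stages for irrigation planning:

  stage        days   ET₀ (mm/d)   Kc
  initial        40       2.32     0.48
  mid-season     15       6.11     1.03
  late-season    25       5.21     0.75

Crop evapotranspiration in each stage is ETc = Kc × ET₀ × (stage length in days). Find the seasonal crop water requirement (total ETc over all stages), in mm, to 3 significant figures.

237 mm

initial: 0.48 × 2.32 × 40 = 44.54 mm
mid-season: 1.03 × 6.11 × 15 = 94.40 mm
late-season: 0.75 × 5.21 × 25 = 97.69 mm
Seasonal total = 236.63 mm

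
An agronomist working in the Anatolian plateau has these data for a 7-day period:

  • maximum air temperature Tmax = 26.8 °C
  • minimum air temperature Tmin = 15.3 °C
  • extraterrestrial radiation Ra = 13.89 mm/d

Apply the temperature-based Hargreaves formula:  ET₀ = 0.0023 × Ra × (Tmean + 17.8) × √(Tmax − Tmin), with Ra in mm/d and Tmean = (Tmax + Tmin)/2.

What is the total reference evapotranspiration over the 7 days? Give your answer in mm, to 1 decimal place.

29.5 mm

Tmean = (26.8 + 15.3)/2 = 21.05 °C
ET₀ = 0.0023 × 13.89 × (21.05 + 17.8) × √11.5 = 0.0023 × 13.89 × 38.85 × 3.3912 = 4.2090 mm/d
Over 7 days: 4.2090 × 7 = 29.463 mm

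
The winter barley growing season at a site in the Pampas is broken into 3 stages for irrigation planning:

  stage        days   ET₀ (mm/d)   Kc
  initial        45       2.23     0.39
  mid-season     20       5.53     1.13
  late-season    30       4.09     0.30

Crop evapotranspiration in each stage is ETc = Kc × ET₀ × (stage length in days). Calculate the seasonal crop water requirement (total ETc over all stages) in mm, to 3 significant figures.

201 mm

initial: 0.39 × 2.23 × 45 = 39.14 mm
mid-season: 1.13 × 5.53 × 20 = 124.98 mm
late-season: 0.30 × 4.09 × 30 = 36.81 mm
Seasonal total = 200.93 mm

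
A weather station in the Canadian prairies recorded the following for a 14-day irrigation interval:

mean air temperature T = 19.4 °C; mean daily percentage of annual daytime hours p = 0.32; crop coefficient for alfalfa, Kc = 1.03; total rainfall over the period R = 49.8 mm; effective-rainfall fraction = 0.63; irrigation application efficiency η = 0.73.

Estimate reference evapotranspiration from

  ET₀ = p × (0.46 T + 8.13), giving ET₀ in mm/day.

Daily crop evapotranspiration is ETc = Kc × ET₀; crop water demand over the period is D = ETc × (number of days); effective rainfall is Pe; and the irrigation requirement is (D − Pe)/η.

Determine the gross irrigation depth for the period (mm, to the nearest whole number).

65 mm

ET₀ = 0.32 × (0.46 × 19.4 + 8.13) = 0.32 × 17.054 = 5.4573 mm/d
ETc = Kc × ET₀ = 1.03 × 5.4573 = 5.6210 mm/d
Crop demand D = ETc × 14 d = 5.6210 × 14 = 78.694 mm
Pe = 0.63 × 49.8 = 31.374 mm
D − Pe = 78.694 − 31.374 = 47.320 mm
Gross irrigation = 47.320 / 0.73 = 64.822 mm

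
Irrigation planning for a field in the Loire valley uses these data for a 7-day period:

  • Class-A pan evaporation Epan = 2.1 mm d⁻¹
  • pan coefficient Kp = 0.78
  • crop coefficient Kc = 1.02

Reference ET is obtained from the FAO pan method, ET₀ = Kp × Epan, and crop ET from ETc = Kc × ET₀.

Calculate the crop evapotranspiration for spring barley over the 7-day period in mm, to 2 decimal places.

11.70 mm

ET₀ = 0.78 × 2.1 = 1.6380 mm/d
ETc = Kc × ET₀ = 1.02 × 1.6380 = 1.6708 mm/d
Over 7 days: 1.6708 × 7 = 11.696 mm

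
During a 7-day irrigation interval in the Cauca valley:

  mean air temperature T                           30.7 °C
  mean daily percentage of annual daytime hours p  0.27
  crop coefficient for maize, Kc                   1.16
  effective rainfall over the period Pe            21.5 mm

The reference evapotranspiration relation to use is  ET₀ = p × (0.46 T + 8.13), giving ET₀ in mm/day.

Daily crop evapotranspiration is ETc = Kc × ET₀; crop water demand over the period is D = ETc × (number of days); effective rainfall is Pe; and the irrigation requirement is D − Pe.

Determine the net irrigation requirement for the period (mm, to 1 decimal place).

ET₀ = 0.27 × (0.46 × 30.7 + 8.13) = 0.27 × 22.252 = 6.0080 mm/d
ETc = Kc × ET₀ = 1.16 × 6.0080 = 6.9693 mm/d
Crop demand D = ETc × 7 d = 6.9693 × 7 = 48.785 mm
D − Pe = 48.785 − 21.5 = 27.285 mm

27.3 mm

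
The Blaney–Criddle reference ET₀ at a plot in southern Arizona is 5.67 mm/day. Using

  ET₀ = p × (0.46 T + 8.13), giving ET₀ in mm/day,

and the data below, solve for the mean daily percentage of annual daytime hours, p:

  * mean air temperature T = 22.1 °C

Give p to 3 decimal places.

p = ET₀ / (0.46 T + 8.13) = 5.67 / (0.46 × 22.1 + 8.13) = 5.67 / 18.296 = 0.3099

0.310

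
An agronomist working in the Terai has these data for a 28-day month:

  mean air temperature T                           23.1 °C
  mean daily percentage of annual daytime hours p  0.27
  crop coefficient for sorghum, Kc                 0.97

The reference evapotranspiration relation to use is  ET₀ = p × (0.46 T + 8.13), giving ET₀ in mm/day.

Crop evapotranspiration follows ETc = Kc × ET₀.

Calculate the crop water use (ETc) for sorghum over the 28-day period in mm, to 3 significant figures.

ET₀ = 0.27 × (0.46 × 23.1 + 8.13) = 0.27 × 18.756 = 5.0641 mm/d
ETc = Kc × ET₀ = 0.97 × 5.0641 = 4.9122 mm/d
Over 28 days: 4.9122 × 28 = 137.542 mm

138 mm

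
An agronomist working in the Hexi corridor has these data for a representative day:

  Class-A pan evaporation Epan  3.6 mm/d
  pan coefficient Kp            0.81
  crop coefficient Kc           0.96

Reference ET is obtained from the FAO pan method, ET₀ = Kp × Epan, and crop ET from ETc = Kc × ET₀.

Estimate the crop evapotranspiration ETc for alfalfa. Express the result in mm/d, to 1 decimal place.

ET₀ = 0.81 × 3.6 = 2.9160 mm/d
ETc = Kc × ET₀ = 0.96 × 2.9160 = 2.7994 mm/d

2.8 mm/d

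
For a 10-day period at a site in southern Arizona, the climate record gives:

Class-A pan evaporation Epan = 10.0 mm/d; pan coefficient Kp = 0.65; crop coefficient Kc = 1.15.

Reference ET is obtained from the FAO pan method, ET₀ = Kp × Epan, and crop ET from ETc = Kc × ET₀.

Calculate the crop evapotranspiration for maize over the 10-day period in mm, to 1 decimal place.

74.8 mm

ET₀ = 0.65 × 10.0 = 6.5000 mm/d
ETc = Kc × ET₀ = 1.15 × 6.5000 = 7.4750 mm/d
Over 10 days: 7.4750 × 10 = 74.750 mm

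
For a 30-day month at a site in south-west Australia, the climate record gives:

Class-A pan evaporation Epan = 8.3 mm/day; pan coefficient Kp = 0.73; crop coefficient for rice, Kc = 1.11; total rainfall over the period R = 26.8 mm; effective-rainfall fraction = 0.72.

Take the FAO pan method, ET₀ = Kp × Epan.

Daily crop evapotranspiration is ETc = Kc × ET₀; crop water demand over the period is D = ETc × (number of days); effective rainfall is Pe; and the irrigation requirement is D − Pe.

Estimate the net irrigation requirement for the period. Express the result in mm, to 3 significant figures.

ET₀ = 0.73 × 8.3 = 6.0590 mm/d
ETc = Kc × ET₀ = 1.11 × 6.0590 = 6.7255 mm/d
Crop demand D = ETc × 30 d = 6.7255 × 30 = 201.765 mm
Pe = 0.72 × 26.8 = 19.296 mm
D − Pe = 201.765 − 19.296 = 182.469 mm

182 mm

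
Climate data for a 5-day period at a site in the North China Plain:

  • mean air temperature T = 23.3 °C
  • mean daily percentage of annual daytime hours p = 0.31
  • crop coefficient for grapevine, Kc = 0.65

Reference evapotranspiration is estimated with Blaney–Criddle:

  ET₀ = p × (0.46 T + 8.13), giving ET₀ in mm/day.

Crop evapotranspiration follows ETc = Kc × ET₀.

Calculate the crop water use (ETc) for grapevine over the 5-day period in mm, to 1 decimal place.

ET₀ = 0.31 × (0.46 × 23.3 + 8.13) = 0.31 × 18.848 = 5.8429 mm/d
ETc = Kc × ET₀ = 0.65 × 5.8429 = 3.7979 mm/d
Over 5 days: 3.7979 × 5 = 18.990 mm

19.0 mm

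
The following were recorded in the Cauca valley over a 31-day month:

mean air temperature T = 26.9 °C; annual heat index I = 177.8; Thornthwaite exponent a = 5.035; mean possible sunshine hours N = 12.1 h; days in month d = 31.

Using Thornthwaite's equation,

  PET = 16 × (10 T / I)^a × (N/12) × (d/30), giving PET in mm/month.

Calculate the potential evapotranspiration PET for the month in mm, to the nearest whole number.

134 mm

10T/I = 10 × 26.9 / 177.8 = 1.5129
(10T/I)^a = 1.5129^5.035 = 8.0416
Uncorrected PET = 16 × 8.0416 = 128.666 mm
Correction = (N/12)(d/30) = (12.1/12)(31/30) = 1.0419
PET = 128.666 × 1.0419 = 134.057 mm/month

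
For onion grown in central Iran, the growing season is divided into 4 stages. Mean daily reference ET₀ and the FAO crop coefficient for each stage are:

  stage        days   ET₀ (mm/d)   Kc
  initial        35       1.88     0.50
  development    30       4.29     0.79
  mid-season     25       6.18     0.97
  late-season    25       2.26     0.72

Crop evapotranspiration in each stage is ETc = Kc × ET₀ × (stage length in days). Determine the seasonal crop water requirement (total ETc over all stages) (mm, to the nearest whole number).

325 mm

initial: 0.50 × 1.88 × 35 = 32.90 mm
development: 0.79 × 4.29 × 30 = 101.67 mm
mid-season: 0.97 × 6.18 × 25 = 149.87 mm
late-season: 0.72 × 2.26 × 25 = 40.68 mm
Seasonal total = 325.12 mm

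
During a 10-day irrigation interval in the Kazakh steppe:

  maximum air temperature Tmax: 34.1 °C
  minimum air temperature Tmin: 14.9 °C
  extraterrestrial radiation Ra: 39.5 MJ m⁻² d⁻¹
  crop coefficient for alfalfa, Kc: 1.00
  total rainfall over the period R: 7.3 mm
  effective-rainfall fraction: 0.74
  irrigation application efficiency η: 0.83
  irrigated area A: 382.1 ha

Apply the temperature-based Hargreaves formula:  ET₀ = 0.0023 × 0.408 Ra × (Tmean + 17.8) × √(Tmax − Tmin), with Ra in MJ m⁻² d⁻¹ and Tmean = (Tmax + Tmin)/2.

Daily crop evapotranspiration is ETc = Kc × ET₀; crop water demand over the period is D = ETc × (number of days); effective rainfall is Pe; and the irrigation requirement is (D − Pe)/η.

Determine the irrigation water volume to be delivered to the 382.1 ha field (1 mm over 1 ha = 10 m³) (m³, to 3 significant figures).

Tmean = (34.1 + 14.9)/2 = 24.50 °C
0.408 Ra = 0.408 × 39.5 = 16.1160 mm/d equivalent
ET₀ = 0.0023 × 16.1160 × (24.50 + 17.8) × √19.2 = 0.0023 × 16.1160 × 42.30 × 4.3818 = 6.8703 mm/d
ETc = Kc × ET₀ = 1.00 × 6.8703 = 6.8703 mm/d
Crop demand D = ETc × 10 d = 6.8703 × 10 = 68.703 mm
Pe = 0.74 × 7.3 = 5.402 mm
D − Pe = 68.703 − 5.402 = 63.301 mm
Gross irrigation = 63.301 / 0.83 = 76.266 mm
Volume = 76.266 mm × 382.1 ha × 10 = 291412.4 m³

291000 m³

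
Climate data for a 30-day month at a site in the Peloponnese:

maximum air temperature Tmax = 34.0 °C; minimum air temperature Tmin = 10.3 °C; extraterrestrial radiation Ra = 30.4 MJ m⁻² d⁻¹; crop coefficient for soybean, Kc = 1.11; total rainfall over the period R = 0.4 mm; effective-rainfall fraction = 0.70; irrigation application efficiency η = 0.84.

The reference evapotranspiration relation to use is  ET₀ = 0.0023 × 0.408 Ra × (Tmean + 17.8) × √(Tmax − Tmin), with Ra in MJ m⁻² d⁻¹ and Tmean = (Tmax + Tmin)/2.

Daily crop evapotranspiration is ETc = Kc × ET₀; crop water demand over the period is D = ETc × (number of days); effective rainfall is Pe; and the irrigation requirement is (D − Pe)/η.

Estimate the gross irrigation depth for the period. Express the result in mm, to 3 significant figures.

Tmean = (34.0 + 10.3)/2 = 22.15 °C
0.408 Ra = 0.408 × 30.4 = 12.4032 mm/d equivalent
ET₀ = 0.0023 × 12.4032 × (22.15 + 17.8) × √23.7 = 0.0023 × 12.4032 × 39.95 × 4.8683 = 5.5482 mm/d
ETc = Kc × ET₀ = 1.11 × 5.5482 = 6.1585 mm/d
Crop demand D = ETc × 30 d = 6.1585 × 30 = 184.755 mm
Pe = 0.70 × 0.4 = 0.280 mm
D − Pe = 184.755 − 0.280 = 184.475 mm
Gross irrigation = 184.475 / 0.84 = 219.613 mm

220 mm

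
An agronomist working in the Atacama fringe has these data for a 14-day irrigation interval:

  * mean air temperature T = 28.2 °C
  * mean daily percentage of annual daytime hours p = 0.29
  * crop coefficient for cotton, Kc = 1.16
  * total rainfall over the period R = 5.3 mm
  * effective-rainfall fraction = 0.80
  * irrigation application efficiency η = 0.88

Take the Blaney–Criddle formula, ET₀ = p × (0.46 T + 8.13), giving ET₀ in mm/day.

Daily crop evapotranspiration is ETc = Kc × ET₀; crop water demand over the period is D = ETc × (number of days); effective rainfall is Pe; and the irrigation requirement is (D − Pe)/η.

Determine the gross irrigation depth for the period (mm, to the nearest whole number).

ET₀ = 0.29 × (0.46 × 28.2 + 8.13) = 0.29 × 21.102 = 6.1196 mm/d
ETc = Kc × ET₀ = 1.16 × 6.1196 = 7.0987 mm/d
Crop demand D = ETc × 14 d = 7.0987 × 14 = 99.382 mm
Pe = 0.80 × 5.3 = 4.240 mm
D − Pe = 99.382 − 4.240 = 95.142 mm
Gross irrigation = 95.142 / 0.88 = 108.116 mm

108 mm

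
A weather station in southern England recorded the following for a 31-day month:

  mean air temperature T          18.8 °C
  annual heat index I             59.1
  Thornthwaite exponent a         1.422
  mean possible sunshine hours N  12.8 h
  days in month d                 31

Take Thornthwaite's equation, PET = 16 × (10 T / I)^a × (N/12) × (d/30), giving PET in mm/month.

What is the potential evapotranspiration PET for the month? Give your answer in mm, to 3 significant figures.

10T/I = 10 × 18.8 / 59.1 = 3.1810
(10T/I)^a = 3.1810^1.422 = 5.1838
Uncorrected PET = 16 × 5.1838 = 82.941 mm
Correction = (N/12)(d/30) = (12.8/12)(31/30) = 1.1022
PET = 82.941 × 1.1022 = 91.418 mm/month

91.4 mm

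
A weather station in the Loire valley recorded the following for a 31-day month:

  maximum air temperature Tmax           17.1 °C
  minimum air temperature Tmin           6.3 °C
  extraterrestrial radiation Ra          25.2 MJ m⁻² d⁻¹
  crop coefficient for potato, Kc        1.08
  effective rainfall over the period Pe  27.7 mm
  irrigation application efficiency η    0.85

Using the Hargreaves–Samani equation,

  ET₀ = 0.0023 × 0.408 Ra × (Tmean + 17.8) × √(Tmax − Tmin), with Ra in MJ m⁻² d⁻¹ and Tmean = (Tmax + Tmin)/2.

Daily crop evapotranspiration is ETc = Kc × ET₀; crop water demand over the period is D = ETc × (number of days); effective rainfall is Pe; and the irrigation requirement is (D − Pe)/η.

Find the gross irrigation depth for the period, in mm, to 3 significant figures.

57.7 mm

Tmean = (17.1 + 6.3)/2 = 11.70 °C
0.408 Ra = 0.408 × 25.2 = 10.2816 mm/d equivalent
ET₀ = 0.0023 × 10.2816 × (11.70 + 17.8) × √10.8 = 0.0023 × 10.2816 × 29.50 × 3.2863 = 2.2925 mm/d
ETc = Kc × ET₀ = 1.08 × 2.2925 = 2.4759 mm/d
Crop demand D = ETc × 31 d = 2.4759 × 31 = 76.753 mm
D − Pe = 76.753 − 27.7 = 49.053 mm
Gross irrigation = 49.053 / 0.85 = 57.709 mm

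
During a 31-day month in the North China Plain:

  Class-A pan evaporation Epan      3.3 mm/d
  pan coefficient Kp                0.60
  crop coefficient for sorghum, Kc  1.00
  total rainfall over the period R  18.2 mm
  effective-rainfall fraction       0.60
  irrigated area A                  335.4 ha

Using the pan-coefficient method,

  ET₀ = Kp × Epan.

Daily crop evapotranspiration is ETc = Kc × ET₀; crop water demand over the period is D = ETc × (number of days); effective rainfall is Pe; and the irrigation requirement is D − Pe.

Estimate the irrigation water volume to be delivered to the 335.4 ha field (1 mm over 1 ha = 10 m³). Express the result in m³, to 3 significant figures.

ET₀ = 0.60 × 3.3 = 1.9800 mm/d
ETc = Kc × ET₀ = 1.00 × 1.9800 = 1.9800 mm/d
Crop demand D = ETc × 31 d = 1.9800 × 31 = 61.380 mm
Pe = 0.60 × 18.2 = 10.920 mm
D − Pe = 61.380 − 10.920 = 50.460 mm
Volume = 50.460 mm × 335.4 ha × 10 = 169242.8 m³

169000 m³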